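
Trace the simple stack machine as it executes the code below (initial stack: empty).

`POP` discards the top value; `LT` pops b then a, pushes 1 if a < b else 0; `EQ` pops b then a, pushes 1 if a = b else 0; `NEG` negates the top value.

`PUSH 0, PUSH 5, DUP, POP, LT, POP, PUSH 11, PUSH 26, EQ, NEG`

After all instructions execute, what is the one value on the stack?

0

PUSH 0  -> 0
PUSH 5  -> 0 5
DUP     -> 0 5 5
POP     -> 0 5
LT      -> 1
POP     -> (empty)
PUSH 11 -> 11
PUSH 26 -> 11 26
EQ      -> 0
NEG     -> 0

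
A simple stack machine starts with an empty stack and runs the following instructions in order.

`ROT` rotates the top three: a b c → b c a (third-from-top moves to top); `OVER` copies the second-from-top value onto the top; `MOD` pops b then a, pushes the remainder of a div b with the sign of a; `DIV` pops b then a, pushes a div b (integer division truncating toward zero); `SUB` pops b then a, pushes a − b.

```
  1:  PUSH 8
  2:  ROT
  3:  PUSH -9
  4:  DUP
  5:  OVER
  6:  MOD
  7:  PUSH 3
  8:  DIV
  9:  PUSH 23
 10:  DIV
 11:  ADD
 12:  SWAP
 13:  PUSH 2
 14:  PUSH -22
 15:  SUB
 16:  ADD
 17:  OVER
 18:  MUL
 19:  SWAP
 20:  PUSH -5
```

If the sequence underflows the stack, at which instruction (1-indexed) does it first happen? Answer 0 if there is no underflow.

PUSH 8 -> [8]
ROT  — needs 3 operands, stack has 1 → underflow

2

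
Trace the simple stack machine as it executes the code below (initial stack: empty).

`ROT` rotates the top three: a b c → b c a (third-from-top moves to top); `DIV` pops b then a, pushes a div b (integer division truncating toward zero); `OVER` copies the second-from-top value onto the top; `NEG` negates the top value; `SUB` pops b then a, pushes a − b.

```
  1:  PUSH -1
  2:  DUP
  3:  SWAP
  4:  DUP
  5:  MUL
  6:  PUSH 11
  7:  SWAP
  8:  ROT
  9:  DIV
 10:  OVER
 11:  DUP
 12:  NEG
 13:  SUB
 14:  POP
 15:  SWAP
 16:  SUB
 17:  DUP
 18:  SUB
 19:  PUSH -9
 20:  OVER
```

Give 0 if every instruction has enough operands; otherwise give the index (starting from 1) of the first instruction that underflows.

0

PUSH -1 : -1
DUP     : -1 -1
SWAP    : -1 -1
DUP     : -1 -1 -1
MUL     : -1 1
PUSH 11 : -1 1 11
SWAP    : -1 11 1
ROT     : 11 1 -1
DIV     : 11 -1
OVER    : 11 -1 11
DUP     : 11 -1 11 11
NEG     : 11 -1 11 -11
SUB     : 11 -1 22
POP     : 11 -1
SWAP    : -1 11
SUB     : -12
DUP     : -12 -12
SUB     : 0
PUSH -9 : 0 -9
OVER    : 0 -9 0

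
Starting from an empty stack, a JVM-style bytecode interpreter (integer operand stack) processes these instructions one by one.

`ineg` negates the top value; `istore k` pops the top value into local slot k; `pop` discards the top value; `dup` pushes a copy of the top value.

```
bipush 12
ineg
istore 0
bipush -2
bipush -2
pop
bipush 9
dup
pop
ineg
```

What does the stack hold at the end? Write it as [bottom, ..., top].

bipush 12 : [12]
ineg      : [-12]
istore 0  : []
bipush -2 : [-2]
bipush -2 : [-2, -2]
pop       : [-2]
bipush 9  : [-2, 9]
dup       : [-2, 9, 9]
pop       : [-2, 9]
ineg      : [-2, -9]

[-2, -9]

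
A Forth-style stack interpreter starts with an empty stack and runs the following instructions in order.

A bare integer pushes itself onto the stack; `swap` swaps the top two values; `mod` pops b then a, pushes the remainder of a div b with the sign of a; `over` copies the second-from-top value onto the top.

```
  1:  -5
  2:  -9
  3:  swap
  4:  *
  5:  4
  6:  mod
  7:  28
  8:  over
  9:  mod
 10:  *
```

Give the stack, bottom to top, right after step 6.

[1]

-5   → [-5]
-9   → [-5, -9]
swap → [-9, -5]
*    → [45]
4    → [45, 4]
mod  → [1]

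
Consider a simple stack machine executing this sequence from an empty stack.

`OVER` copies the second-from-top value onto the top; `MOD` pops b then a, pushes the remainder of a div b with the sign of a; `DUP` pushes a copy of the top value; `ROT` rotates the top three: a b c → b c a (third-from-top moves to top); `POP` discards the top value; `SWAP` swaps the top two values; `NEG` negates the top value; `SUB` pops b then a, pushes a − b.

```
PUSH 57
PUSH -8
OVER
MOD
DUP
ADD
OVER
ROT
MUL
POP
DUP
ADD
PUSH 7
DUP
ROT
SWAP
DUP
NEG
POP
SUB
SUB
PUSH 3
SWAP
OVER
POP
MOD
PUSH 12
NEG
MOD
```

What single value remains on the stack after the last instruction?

3

PUSH 57  [57]
PUSH -8  [57, -8]
OVER     [57, -8, 57]
MOD      [57, -8]
DUP      [57, -8, -8]
ADD      [57, -16]
OVER     [57, -16, 57]
ROT      [-16, 57, 57]
MUL      [-16, 3249]
POP      [-16]
DUP      [-16, -16]
ADD      [-32]
PUSH 7   [-32, 7]
DUP      [-32, 7, 7]
ROT      [7, 7, -32]
SWAP     [7, -32, 7]
DUP      [7, -32, 7, 7]
NEG      [7, -32, 7, -7]
POP      [7, -32, 7]
SUB      [7, -39]
SUB      [46]
PUSH 3   [46, 3]
SWAP     [3, 46]
OVER     [3, 46, 3]
POP      [3, 46]
MOD      [3]
PUSH 12  [3, 12]
NEG      [3, -12]
MOD      [3]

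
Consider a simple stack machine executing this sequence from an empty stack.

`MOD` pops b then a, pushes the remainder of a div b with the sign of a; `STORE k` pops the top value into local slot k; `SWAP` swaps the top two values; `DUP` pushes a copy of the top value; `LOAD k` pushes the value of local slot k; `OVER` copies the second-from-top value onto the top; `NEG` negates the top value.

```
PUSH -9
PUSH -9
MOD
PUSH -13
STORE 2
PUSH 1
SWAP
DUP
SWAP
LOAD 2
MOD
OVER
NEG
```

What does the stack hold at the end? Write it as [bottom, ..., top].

[1, 0, 0, 0]

PUSH -9  : -9
PUSH -9  : -9 -9
MOD      : 0
PUSH -13 : 0 -13
STORE 2  : 0
PUSH 1   : 0 1
SWAP     : 1 0
DUP      : 1 0 0
SWAP     : 1 0 0
LOAD 2   : 1 0 0 -13
MOD      : 1 0 0
OVER     : 1 0 0 0
NEG      : 1 0 0 0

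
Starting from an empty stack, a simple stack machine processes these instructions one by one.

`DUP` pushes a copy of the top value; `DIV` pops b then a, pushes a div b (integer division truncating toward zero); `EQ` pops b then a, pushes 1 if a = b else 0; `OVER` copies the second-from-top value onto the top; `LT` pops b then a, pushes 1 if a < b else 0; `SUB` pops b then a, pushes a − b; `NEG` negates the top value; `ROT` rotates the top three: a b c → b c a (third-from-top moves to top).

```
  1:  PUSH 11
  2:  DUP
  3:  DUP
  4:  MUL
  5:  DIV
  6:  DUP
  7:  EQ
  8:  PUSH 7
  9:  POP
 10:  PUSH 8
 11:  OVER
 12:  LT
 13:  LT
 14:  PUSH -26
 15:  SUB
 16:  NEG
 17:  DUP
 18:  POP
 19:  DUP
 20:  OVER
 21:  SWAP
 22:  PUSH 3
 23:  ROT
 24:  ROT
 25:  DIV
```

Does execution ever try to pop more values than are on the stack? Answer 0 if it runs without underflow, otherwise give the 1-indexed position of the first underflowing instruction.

0

PUSH 11  -> 11
DUP      -> 11 11
DUP      -> 11 11 11
MUL      -> 11 121
DIV      -> 0
DUP      -> 0 0
EQ       -> 1
PUSH 7   -> 1 7
POP      -> 1
PUSH 8   -> 1 8
OVER     -> 1 8 1
LT       -> 1 0
LT       -> 0
PUSH -26 -> 0 -26
SUB      -> 26
NEG      -> -26
DUP      -> -26 -26
POP      -> -26
DUP      -> -26 -26
OVER     -> -26 -26 -26
SWAP     -> -26 -26 -26
PUSH 3   -> -26 -26 -26 3
ROT      -> -26 -26 3 -26
ROT      -> -26 3 -26 -26
DIV      -> -26 3 1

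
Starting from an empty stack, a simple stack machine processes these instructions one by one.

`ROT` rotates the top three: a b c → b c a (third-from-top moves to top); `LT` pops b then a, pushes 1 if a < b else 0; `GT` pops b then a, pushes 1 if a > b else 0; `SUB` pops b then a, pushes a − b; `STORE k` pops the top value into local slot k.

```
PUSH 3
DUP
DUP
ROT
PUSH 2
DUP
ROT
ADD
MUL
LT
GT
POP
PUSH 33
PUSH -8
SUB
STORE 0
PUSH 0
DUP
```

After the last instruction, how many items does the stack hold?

2

PUSH 3   [3]
DUP      [3, 3]
DUP      [3, 3, 3]
ROT      [3, 3, 3]
PUSH 2   [3, 3, 3, 2]
DUP      [3, 3, 3, 2, 2]
ROT      [3, 3, 2, 2, 3]
ADD      [3, 3, 2, 5]
MUL      [3, 3, 10]
LT       [3, 1]
GT       [1]
POP      []
PUSH 33  [33]
PUSH -8  [33, -8]
SUB      [41]
STORE 0  []
PUSH 0   [0]
DUP      [0, 0]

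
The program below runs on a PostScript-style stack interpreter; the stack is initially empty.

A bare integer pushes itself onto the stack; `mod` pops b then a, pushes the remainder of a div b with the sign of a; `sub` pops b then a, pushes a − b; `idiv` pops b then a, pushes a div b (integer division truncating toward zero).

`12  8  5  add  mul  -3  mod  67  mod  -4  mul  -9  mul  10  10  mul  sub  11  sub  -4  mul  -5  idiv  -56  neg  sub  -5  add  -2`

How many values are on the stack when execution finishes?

2

12    12
8     12 8
5     12 8 5
add   12 13
mul   156
-3    156 -3
mod   0
67    0 67
mod   0
-4    0 -4
mul   0
-9    0 -9
mul   0
10    0 10
10    0 10 10
mul   0 100
sub   -100
11    -100 11
sub   -111
-4    -111 -4
mul   444
-5    444 -5
idiv  -88
-56   -88 -56
neg   -88 56
sub   -144
-5    -144 -5
add   -149
-2    -149 -2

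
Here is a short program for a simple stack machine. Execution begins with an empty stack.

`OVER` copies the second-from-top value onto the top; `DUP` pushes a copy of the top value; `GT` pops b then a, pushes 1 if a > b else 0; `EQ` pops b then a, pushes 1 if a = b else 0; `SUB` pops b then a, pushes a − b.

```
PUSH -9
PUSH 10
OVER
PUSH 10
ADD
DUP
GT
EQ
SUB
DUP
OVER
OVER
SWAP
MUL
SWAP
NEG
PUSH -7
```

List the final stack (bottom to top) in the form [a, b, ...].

[-9, 81, 9, -7]

PUSH -9  -9
PUSH 10  -9 10
OVER     -9 10 -9
PUSH 10  -9 10 -9 10
ADD      -9 10 1
DUP      -9 10 1 1
GT       -9 10 0
EQ       -9 0
SUB      -9
DUP      -9 -9
OVER     -9 -9 -9
OVER     -9 -9 -9 -9
SWAP     -9 -9 -9 -9
MUL      -9 -9 81
SWAP     -9 81 -9
NEG      -9 81 9
PUSH -7  -9 81 9 -7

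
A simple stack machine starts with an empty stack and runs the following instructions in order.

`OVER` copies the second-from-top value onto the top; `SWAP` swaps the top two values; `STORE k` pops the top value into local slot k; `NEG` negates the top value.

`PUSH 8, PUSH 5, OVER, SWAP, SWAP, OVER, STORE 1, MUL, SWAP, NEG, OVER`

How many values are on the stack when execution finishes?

3

PUSH 8  → 8
PUSH 5  → 8 5
OVER    → 8 5 8
SWAP    → 8 8 5
SWAP    → 8 5 8
OVER    → 8 5 8 5
STORE 1 → 8 5 8
MUL     → 8 40
SWAP    → 40 8
NEG     → 40 -8
OVER    → 40 -8 40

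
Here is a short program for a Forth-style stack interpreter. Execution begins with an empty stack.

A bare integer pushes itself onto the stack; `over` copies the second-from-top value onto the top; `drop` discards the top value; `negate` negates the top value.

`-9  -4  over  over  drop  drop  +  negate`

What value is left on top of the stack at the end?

-9     → -9
-4     → -9 -4
over   → -9 -4 -9
over   → -9 -4 -9 -4
drop   → -9 -4 -9
drop   → -9 -4
+      → -13
negate → 13

13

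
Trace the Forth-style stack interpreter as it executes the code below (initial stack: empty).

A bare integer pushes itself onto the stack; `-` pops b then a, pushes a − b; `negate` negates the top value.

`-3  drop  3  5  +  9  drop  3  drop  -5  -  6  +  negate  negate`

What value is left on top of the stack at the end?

19

-3     -> [-3]
drop   -> []
3      -> [3]
5      -> [3, 5]
+      -> [8]
9      -> [8, 9]
drop   -> [8]
3      -> [8, 3]
drop   -> [8]
-5     -> [8, -5]
-      -> [13]
6      -> [13, 6]
+      -> [19]
negate -> [-19]
negate -> [19]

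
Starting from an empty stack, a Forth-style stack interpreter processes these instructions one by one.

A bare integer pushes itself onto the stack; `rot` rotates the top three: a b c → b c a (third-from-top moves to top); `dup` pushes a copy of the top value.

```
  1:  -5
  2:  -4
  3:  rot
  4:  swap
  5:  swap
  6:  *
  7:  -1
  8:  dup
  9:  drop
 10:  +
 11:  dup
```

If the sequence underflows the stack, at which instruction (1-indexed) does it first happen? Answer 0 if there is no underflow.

3

-5 -> -5
-4 -> -5 -4
rot  — needs 3 operands, stack has 2 → underflow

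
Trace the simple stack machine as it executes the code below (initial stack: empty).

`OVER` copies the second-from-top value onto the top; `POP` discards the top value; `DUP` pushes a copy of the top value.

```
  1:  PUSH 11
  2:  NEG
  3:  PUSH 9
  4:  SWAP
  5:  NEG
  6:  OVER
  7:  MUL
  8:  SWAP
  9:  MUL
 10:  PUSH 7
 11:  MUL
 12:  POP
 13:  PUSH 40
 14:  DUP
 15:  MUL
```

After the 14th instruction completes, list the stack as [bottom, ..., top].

[40, 40]

PUSH 11 → [11]
NEG     → [-11]
PUSH 9  → [-11, 9]
SWAP    → [9, -11]
NEG     → [9, 11]
OVER    → [9, 11, 9]
MUL     → [9, 99]
SWAP    → [99, 9]
MUL     → [891]
PUSH 7  → [891, 7]
MUL     → [6237]
POP     → []
PUSH 40 → [40]
DUP     → [40, 40]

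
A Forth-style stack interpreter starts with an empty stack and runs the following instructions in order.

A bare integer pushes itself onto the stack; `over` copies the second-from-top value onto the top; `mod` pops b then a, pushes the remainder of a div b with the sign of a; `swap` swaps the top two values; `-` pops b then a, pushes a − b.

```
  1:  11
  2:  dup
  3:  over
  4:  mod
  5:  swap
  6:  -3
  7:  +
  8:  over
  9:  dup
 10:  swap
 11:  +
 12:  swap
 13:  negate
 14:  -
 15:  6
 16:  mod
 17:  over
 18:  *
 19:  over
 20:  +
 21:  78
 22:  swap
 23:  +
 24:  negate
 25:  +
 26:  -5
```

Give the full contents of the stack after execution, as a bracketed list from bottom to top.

11     : [11]
dup    : [11, 11]
over   : [11, 11, 11]
mod    : [11, 0]
swap   : [0, 11]
-3     : [0, 11, -3]
+      : [0, 8]
over   : [0, 8, 0]
dup    : [0, 8, 0, 0]
swap   : [0, 8, 0, 0]
+      : [0, 8, 0]
swap   : [0, 0, 8]
negate : [0, 0, -8]
-      : [0, 8]
6      : [0, 8, 6]
mod    : [0, 2]
over   : [0, 2, 0]
*      : [0, 0]
over   : [0, 0, 0]
+      : [0, 0]
78     : [0, 0, 78]
swap   : [0, 78, 0]
+      : [0, 78]
negate : [0, -78]
+      : [-78]
-5     : [-78, -5]

[-78, -5]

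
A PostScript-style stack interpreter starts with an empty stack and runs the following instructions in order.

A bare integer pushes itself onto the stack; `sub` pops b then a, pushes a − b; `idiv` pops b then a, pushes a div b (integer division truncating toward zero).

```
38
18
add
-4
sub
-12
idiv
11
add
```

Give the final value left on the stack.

38   → [38]
18   → [38, 18]
add  → [56]
-4   → [56, -4]
sub  → [60]
-12  → [60, -12]
idiv → [-5]
11   → [-5, 11]
add  → [6]

6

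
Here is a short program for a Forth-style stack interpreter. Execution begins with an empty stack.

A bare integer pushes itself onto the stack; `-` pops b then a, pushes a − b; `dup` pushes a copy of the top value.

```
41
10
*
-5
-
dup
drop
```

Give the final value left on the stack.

415

41    [41]
10    [41, 10]
*     [410]
-5    [410, -5]
-     [415]
dup   [415, 415]
drop  [415]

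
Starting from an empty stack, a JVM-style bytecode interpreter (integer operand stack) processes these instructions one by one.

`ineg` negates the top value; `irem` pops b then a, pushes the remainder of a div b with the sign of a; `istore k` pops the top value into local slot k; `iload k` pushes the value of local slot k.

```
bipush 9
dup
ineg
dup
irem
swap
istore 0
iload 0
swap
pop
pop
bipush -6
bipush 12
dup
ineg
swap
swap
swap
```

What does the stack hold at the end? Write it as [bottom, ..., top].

bipush 9  : 9
dup       : 9 9
ineg      : 9 -9
dup       : 9 -9 -9
irem      : 9 0
swap      : 0 9
istore 0  : 0
iload 0   : 0 9
swap      : 9 0
pop       : 9
pop       : (empty)
bipush -6 : -6
bipush 12 : -6 12
dup       : -6 12 12
ineg      : -6 12 -12
swap      : -6 -12 12
swap      : -6 12 -12
swap      : -6 -12 12

[-6, -12, 12]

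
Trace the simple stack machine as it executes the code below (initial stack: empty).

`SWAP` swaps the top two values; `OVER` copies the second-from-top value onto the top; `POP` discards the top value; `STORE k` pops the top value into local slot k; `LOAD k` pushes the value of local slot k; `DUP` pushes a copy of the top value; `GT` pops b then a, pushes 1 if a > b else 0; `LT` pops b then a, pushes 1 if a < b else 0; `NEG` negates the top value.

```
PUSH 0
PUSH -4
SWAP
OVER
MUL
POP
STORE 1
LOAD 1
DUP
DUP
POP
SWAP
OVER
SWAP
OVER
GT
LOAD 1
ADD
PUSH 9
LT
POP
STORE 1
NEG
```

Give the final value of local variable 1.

-4

PUSH 0   0
PUSH -4  0 -4
SWAP     -4 0
OVER     -4 0 -4
MUL      -4 0
POP      -4
STORE 1  (empty)
LOAD 1   -4
DUP      -4 -4
DUP      -4 -4 -4
POP      -4 -4
SWAP     -4 -4
OVER     -4 -4 -4
SWAP     -4 -4 -4
OVER     -4 -4 -4 -4
GT       -4 -4 0
LOAD 1   -4 -4 0 -4
ADD      -4 -4 -4
PUSH 9   -4 -4 -4 9
LT       -4 -4 1
POP      -4 -4
STORE 1  -4
NEG      4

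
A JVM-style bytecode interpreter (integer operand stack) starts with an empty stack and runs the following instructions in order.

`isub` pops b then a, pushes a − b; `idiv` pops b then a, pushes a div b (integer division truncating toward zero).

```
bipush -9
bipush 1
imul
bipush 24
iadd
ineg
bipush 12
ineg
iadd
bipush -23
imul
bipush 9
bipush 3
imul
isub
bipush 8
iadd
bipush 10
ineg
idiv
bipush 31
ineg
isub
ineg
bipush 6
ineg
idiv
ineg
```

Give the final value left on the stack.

bipush -9  → -9
bipush 1   → -9 1
imul       → -9
bipush 24  → -9 24
iadd       → 15
ineg       → -15
bipush 12  → -15 12
ineg       → -15 -12
iadd       → -27
bipush -23 → -27 -23
imul       → 621
bipush 9   → 621 9
bipush 3   → 621 9 3
imul       → 621 27
isub       → 594
bipush 8   → 594 8
iadd       → 602
bipush 10  → 602 10
ineg       → 602 -10
idiv       → -60
bipush 31  → -60 31
ineg       → -60 -31
isub       → -29
ineg       → 29
bipush 6   → 29 6
ineg       → 29 -6
idiv       → -4
ineg       → 4

4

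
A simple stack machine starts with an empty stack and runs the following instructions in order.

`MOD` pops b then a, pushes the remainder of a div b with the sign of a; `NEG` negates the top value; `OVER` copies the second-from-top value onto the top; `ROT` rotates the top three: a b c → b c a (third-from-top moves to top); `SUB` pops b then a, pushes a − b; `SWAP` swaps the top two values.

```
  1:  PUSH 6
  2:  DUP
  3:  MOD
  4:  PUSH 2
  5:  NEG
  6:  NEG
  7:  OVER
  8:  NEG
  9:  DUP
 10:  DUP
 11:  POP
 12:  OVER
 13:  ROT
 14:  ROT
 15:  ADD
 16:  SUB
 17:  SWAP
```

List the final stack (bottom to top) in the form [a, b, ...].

PUSH 6  [6]
DUP     [6, 6]
MOD     [0]
PUSH 2  [0, 2]
NEG     [0, -2]
NEG     [0, 2]
OVER    [0, 2, 0]
NEG     [0, 2, 0]
DUP     [0, 2, 0, 0]
DUP     [0, 2, 0, 0, 0]
POP     [0, 2, 0, 0]
OVER    [0, 2, 0, 0, 0]
ROT     [0, 2, 0, 0, 0]
ROT     [0, 2, 0, 0, 0]
ADD     [0, 2, 0, 0]
SUB     [0, 2, 0]
SWAP    [0, 0, 2]

[0, 0, 2]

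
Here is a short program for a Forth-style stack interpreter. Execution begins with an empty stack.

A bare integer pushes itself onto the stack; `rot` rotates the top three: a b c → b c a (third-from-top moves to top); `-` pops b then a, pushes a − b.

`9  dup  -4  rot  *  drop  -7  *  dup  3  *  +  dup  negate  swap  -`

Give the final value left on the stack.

504

9      -> 9
dup    -> 9 9
-4     -> 9 9 -4
rot    -> 9 -4 9
*      -> 9 -36
drop   -> 9
-7     -> 9 -7
*      -> -63
dup    -> -63 -63
3      -> -63 -63 3
*      -> -63 -189
+      -> -252
dup    -> -252 -252
negate -> -252 252
swap   -> 252 -252
-      -> 504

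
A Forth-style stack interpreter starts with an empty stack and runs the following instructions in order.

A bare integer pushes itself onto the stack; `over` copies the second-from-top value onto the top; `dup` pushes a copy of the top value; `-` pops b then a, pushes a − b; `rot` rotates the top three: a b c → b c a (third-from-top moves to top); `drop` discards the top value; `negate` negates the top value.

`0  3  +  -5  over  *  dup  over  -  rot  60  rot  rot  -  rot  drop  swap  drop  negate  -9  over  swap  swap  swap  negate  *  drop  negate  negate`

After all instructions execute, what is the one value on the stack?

3

0       0
3       0 3
+       3
-5      3 -5
over    3 -5 3
*       3 -15
dup     3 -15 -15
over    3 -15 -15 -15
-       3 -15 0
rot     -15 0 3
60      -15 0 3 60
rot     -15 3 60 0
rot     -15 60 0 3
-       -15 60 -3
rot     60 -3 -15
drop    60 -3
swap    -3 60
drop    -3
negate  3
-9      3 -9
over    3 -9 3
swap    3 3 -9
swap    3 -9 3
swap    3 3 -9
negate  3 3 9
*       3 27
drop    3
negate  -3
negate  3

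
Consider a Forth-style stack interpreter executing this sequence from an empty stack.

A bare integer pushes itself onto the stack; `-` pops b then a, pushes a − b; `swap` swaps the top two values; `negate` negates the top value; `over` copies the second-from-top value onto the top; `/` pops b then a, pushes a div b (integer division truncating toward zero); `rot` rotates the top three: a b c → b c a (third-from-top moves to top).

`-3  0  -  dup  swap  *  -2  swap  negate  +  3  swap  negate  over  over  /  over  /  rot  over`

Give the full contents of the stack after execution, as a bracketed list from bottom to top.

[11, 0, 3, 0]

-3      -3
0       -3 0
-       -3
dup     -3 -3
swap    -3 -3
*       9
-2      9 -2
swap    -2 9
negate  -2 -9
+       -11
3       -11 3
swap    3 -11
negate  3 11
over    3 11 3
over    3 11 3 11
/       3 11 0
over    3 11 0 11
/       3 11 0
rot     11 0 3
over    11 0 3 0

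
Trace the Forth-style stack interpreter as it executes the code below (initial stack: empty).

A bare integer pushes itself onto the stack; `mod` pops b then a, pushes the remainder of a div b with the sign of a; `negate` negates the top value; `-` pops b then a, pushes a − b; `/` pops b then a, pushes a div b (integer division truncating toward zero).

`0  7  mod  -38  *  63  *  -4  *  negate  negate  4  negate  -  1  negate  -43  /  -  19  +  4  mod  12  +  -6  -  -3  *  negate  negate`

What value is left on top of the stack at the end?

-63

0      : 0
7      : 0 7
mod    : 0
-38    : 0 -38
*      : 0
63     : 0 63
*      : 0
-4     : 0 -4
*      : 0
negate : 0
negate : 0
4      : 0 4
negate : 0 -4
-      : 4
1      : 4 1
negate : 4 -1
-43    : 4 -1 -43
/      : 4 0
-      : 4
19     : 4 19
+      : 23
4      : 23 4
mod    : 3
12     : 3 12
+      : 15
-6     : 15 -6
-      : 21
-3     : 21 -3
*      : -63
negate : 63
negate : -63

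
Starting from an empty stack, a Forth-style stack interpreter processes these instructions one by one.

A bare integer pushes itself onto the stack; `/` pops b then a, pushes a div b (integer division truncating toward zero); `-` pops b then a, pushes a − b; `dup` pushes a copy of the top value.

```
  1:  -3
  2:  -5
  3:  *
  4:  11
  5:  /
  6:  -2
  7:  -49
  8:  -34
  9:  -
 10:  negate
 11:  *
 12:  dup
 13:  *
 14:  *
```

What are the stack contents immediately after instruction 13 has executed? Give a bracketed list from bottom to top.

-3      [-3]
-5      [-3, -5]
*       [15]
11      [15, 11]
/       [1]
-2      [1, -2]
-49     [1, -2, -49]
-34     [1, -2, -49, -34]
-       [1, -2, -15]
negate  [1, -2, 15]
*       [1, -30]
dup     [1, -30, -30]
*       [1, 900]

[1, 900]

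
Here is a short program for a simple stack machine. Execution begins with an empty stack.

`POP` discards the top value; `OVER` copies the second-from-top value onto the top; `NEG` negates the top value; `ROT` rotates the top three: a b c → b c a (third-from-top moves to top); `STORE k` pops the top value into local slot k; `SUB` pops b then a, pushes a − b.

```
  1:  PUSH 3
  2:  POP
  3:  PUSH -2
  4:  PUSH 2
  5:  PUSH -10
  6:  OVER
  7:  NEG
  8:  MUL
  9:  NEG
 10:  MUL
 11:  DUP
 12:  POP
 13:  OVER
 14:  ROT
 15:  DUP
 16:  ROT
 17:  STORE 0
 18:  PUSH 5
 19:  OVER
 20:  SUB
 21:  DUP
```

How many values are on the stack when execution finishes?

5

PUSH 3    [3]
POP       []
PUSH -2   [-2]
PUSH 2    [-2, 2]
PUSH -10  [-2, 2, -10]
OVER      [-2, 2, -10, 2]
NEG       [-2, 2, -10, -2]
MUL       [-2, 2, 20]
NEG       [-2, 2, -20]
MUL       [-2, -40]
DUP       [-2, -40, -40]
POP       [-2, -40]
OVER      [-2, -40, -2]
ROT       [-40, -2, -2]
DUP       [-40, -2, -2, -2]
ROT       [-40, -2, -2, -2]
STORE 0   [-40, -2, -2]
PUSH 5    [-40, -2, -2, 5]
OVER      [-40, -2, -2, 5, -2]
SUB       [-40, -2, -2, 7]
DUP       [-40, -2, -2, 7, 7]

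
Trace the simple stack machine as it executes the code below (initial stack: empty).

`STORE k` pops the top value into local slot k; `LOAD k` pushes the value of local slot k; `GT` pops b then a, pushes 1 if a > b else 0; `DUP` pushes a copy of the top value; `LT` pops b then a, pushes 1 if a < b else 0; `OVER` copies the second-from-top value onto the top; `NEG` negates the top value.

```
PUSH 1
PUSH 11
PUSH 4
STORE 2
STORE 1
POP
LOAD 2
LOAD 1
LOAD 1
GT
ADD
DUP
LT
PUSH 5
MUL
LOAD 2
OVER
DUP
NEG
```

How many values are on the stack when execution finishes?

PUSH 1  : 1
PUSH 11 : 1 11
PUSH 4  : 1 11 4
STORE 2 : 1 11
STORE 1 : 1
POP     : (empty)
LOAD 2  : 4
LOAD 1  : 4 11
LOAD 1  : 4 11 11
GT      : 4 0
ADD     : 4
DUP     : 4 4
LT      : 0
PUSH 5  : 0 5
MUL     : 0
LOAD 2  : 0 4
OVER    : 0 4 0
DUP     : 0 4 0 0
NEG     : 0 4 0 0

4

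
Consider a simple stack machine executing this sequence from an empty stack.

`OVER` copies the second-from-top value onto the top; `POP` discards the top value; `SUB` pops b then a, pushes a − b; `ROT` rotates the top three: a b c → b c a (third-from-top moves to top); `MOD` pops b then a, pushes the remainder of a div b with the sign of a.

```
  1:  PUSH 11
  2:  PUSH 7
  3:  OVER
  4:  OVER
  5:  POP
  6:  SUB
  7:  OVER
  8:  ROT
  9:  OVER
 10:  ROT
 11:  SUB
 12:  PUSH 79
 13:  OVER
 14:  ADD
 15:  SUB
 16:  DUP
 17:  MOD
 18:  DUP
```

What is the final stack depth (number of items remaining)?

4

PUSH 11 → [11]
PUSH 7  → [11, 7]
OVER    → [11, 7, 11]
OVER    → [11, 7, 11, 7]
POP     → [11, 7, 11]
SUB     → [11, -4]
OVER    → [11, -4, 11]
ROT     → [-4, 11, 11]
OVER    → [-4, 11, 11, 11]
ROT     → [-4, 11, 11, 11]
SUB     → [-4, 11, 0]
PUSH 79 → [-4, 11, 0, 79]
OVER    → [-4, 11, 0, 79, 0]
ADD     → [-4, 11, 0, 79]
SUB     → [-4, 11, -79]
DUP     → [-4, 11, -79, -79]
MOD     → [-4, 11, 0]
DUP     → [-4, 11, 0, 0]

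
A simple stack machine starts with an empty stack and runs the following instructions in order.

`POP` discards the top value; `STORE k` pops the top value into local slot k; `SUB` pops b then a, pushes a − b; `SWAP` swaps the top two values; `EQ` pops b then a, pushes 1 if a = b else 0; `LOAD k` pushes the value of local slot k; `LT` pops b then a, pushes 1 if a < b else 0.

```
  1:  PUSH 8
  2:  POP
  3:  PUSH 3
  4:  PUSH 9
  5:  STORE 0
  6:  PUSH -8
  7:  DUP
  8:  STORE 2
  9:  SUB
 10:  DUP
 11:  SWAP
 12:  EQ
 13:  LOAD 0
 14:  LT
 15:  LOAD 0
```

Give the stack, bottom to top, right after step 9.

[11]

PUSH 8  → 8
POP     → (empty)
PUSH 3  → 3
PUSH 9  → 3 9
STORE 0 → 3
PUSH -8 → 3 -8
DUP     → 3 -8 -8
STORE 2 → 3 -8
SUB     → 11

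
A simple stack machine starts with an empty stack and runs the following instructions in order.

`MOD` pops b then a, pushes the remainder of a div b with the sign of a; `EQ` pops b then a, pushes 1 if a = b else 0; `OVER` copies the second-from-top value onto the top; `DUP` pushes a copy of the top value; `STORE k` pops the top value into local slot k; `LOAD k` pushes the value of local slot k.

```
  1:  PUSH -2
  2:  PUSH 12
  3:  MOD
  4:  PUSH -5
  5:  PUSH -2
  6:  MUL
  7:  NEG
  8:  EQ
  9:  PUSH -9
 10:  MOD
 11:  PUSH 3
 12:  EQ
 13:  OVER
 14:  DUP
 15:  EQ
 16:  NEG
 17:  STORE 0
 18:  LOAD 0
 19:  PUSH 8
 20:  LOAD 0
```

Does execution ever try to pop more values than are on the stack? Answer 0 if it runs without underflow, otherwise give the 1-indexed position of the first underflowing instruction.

PUSH -2 -> [-2]
PUSH 12 -> [-2, 12]
MOD     -> [-2]
PUSH -5 -> [-2, -5]
PUSH -2 -> [-2, -5, -2]
MUL     -> [-2, 10]
NEG     -> [-2, -10]
EQ      -> [0]
PUSH -9 -> [0, -9]
MOD     -> [0]
PUSH 3  -> [0, 3]
EQ      -> [0]
OVER  — needs 2 operands, stack has 1 → underflow

13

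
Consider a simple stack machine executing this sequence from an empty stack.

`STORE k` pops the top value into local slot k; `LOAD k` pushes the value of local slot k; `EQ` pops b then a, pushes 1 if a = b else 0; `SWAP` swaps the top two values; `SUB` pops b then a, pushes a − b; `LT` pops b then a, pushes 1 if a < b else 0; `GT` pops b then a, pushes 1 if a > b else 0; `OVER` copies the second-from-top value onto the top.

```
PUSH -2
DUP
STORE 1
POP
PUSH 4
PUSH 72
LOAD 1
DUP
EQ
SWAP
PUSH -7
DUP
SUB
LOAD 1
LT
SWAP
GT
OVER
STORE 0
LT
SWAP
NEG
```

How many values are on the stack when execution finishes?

2

PUSH -2 → [-2]
DUP     → [-2, -2]
STORE 1 → [-2]
POP     → []
PUSH 4  → [4]
PUSH 72 → [4, 72]
LOAD 1  → [4, 72, -2]
DUP     → [4, 72, -2, -2]
EQ      → [4, 72, 1]
SWAP    → [4, 1, 72]
PUSH -7 → [4, 1, 72, -7]
DUP     → [4, 1, 72, -7, -7]
SUB     → [4, 1, 72, 0]
LOAD 1  → [4, 1, 72, 0, -2]
LT      → [4, 1, 72, 0]
SWAP    → [4, 1, 0, 72]
GT      → [4, 1, 0]
OVER    → [4, 1, 0, 1]
STORE 0 → [4, 1, 0]
LT      → [4, 0]
SWAP    → [0, 4]
NEG     → [0, -4]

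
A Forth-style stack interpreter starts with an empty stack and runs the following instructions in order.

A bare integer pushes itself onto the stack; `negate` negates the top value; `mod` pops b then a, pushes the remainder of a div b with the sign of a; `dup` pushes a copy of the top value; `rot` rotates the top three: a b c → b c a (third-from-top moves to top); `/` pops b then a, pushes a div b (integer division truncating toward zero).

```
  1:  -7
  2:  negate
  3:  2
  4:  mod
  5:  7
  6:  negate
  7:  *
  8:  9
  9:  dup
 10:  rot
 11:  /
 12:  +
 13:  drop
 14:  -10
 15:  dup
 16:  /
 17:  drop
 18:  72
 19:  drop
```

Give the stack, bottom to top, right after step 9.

[-7, 9, 9]

-7     -> [-7]
negate -> [7]
2      -> [7, 2]
mod    -> [1]
7      -> [1, 7]
negate -> [1, -7]
*      -> [-7]
9      -> [-7, 9]
dup    -> [-7, 9, 9]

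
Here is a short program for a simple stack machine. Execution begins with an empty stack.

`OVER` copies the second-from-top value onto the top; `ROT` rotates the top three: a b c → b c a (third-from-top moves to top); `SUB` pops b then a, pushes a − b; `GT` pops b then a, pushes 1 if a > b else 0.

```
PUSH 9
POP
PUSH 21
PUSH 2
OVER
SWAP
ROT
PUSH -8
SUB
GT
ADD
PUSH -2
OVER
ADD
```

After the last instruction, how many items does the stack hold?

PUSH 9  → [9]
POP     → []
PUSH 21 → [21]
PUSH 2  → [21, 2]
OVER    → [21, 2, 21]
SWAP    → [21, 21, 2]
ROT     → [21, 2, 21]
PUSH -8 → [21, 2, 21, -8]
SUB     → [21, 2, 29]
GT      → [21, 0]
ADD     → [21]
PUSH -2 → [21, -2]
OVER    → [21, -2, 21]
ADD     → [21, 19]

2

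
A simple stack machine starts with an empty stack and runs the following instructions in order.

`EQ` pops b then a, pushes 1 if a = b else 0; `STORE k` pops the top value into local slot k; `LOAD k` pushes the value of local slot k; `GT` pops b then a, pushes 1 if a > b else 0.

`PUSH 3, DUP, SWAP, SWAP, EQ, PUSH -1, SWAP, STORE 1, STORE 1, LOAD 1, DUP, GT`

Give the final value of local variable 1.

-1

PUSH 3  : 3
DUP     : 3 3
SWAP    : 3 3
SWAP    : 3 3
EQ      : 1
PUSH -1 : 1 -1
SWAP    : -1 1
STORE 1 : -1
STORE 1 : (empty)
LOAD 1  : -1
DUP     : -1 -1
GT      : 0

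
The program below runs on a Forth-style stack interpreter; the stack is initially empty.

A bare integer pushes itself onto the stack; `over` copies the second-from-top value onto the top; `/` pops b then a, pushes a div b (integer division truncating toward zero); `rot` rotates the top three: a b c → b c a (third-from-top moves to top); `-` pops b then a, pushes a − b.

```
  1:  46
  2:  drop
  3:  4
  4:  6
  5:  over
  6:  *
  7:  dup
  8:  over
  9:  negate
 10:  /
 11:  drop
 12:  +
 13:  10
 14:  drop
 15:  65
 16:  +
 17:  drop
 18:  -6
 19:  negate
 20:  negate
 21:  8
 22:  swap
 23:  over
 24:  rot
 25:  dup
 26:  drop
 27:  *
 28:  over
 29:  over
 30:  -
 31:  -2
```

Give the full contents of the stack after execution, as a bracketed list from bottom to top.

[-6, 64, -70, -2]

46      [46]
drop    []
4       [4]
6       [4, 6]
over    [4, 6, 4]
*       [4, 24]
dup     [4, 24, 24]
over    [4, 24, 24, 24]
negate  [4, 24, 24, -24]
/       [4, 24, -1]
drop    [4, 24]
+       [28]
10      [28, 10]
drop    [28]
65      [28, 65]
+       [93]
drop    []
-6      [-6]
negate  [6]
negate  [-6]
8       [-6, 8]
swap    [8, -6]
over    [8, -6, 8]
rot     [-6, 8, 8]
dup     [-6, 8, 8, 8]
drop    [-6, 8, 8]
*       [-6, 64]
over    [-6, 64, -6]
over    [-6, 64, -6, 64]
-       [-6, 64, -70]
-2      [-6, 64, -70, -2]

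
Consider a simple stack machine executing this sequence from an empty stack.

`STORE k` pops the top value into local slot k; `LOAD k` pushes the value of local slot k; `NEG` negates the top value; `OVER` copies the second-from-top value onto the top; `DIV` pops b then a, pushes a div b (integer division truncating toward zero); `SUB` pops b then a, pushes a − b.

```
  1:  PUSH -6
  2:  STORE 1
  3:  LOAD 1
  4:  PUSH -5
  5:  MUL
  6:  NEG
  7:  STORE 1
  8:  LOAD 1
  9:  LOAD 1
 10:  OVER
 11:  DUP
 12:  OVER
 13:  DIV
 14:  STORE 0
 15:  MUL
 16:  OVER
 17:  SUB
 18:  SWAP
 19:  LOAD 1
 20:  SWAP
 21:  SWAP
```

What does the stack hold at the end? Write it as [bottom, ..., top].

PUSH -6  -6
STORE 1  (empty)
LOAD 1   -6
PUSH -5  -6 -5
MUL      30
NEG      -30
STORE 1  (empty)
LOAD 1   -30
LOAD 1   -30 -30
OVER     -30 -30 -30
DUP      -30 -30 -30 -30
OVER     -30 -30 -30 -30 -30
DIV      -30 -30 -30 1
STORE 0  -30 -30 -30
MUL      -30 900
OVER     -30 900 -30
SUB      -30 930
SWAP     930 -30
LOAD 1   930 -30 -30
SWAP     930 -30 -30
SWAP     930 -30 -30

[930, -30, -30]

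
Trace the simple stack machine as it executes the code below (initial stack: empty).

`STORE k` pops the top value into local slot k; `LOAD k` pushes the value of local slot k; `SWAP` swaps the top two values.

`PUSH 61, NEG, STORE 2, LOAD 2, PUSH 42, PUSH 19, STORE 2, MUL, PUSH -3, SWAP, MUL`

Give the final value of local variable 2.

19

PUSH 61  [61]
NEG      [-61]
STORE 2  []
LOAD 2   [-61]
PUSH 42  [-61, 42]
PUSH 19  [-61, 42, 19]
STORE 2  [-61, 42]
MUL      [-2562]
PUSH -3  [-2562, -3]
SWAP     [-3, -2562]
MUL      [7686]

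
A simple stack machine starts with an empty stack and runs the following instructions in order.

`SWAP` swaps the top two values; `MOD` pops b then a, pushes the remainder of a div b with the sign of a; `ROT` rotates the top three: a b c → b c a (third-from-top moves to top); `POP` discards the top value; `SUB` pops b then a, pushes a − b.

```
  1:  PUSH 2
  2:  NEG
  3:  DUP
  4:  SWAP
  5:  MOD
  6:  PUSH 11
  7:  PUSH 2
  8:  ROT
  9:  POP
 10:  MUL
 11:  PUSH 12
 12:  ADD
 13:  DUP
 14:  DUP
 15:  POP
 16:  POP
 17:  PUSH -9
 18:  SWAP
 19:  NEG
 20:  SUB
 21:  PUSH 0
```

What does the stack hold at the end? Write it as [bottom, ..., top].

[25, 0]

PUSH 2  -> 2
NEG     -> -2
DUP     -> -2 -2
SWAP    -> -2 -2
MOD     -> 0
PUSH 11 -> 0 11
PUSH 2  -> 0 11 2
ROT     -> 11 2 0
POP     -> 11 2
MUL     -> 22
PUSH 12 -> 22 12
ADD     -> 34
DUP     -> 34 34
DUP     -> 34 34 34
POP     -> 34 34
POP     -> 34
PUSH -9 -> 34 -9
SWAP    -> -9 34
NEG     -> -9 -34
SUB     -> 25
PUSH 0  -> 25 0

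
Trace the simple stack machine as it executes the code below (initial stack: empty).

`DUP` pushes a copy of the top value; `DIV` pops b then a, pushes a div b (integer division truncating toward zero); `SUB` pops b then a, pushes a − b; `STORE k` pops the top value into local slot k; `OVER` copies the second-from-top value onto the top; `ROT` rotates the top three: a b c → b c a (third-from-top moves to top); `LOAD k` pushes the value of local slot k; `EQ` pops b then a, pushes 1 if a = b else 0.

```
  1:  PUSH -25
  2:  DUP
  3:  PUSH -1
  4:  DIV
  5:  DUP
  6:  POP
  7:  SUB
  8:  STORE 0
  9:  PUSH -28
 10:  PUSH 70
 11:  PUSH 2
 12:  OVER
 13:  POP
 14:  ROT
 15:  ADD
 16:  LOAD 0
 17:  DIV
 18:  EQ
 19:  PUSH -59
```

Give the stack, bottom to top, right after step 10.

[-28, 70]

PUSH -25 → [-25]
DUP      → [-25, -25]
PUSH -1  → [-25, -25, -1]
DIV      → [-25, 25]
DUP      → [-25, 25, 25]
POP      → [-25, 25]
SUB      → [-50]
STORE 0  → []
PUSH -28 → [-28]
PUSH 70  → [-28, 70]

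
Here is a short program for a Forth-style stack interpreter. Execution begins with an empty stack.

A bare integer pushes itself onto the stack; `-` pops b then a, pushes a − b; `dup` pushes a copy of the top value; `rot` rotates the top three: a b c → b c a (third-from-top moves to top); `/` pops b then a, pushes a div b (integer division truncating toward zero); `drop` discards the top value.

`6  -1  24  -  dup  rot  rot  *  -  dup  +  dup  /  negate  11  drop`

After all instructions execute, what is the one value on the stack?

-1

6      : 6
-1     : 6 -1
24     : 6 -1 24
-      : 6 -25
dup    : 6 -25 -25
rot    : -25 -25 6
rot    : -25 6 -25
*      : -25 -150
-      : 125
dup    : 125 125
+      : 250
dup    : 250 250
/      : 1
negate : -1
11     : -1 11
drop   : -1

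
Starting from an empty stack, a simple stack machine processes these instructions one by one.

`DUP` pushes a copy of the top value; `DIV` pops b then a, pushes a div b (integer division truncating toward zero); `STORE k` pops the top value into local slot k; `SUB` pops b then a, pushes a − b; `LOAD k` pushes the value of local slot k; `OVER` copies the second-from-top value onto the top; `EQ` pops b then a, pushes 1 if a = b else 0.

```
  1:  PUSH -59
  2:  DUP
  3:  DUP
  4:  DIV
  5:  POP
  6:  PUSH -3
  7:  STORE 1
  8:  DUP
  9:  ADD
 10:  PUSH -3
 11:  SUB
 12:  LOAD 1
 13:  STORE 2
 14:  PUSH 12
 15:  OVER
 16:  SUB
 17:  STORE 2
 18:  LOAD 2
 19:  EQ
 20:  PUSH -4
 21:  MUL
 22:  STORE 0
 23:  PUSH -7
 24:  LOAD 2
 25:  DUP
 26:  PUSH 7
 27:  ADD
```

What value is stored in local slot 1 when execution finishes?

PUSH -59 : [-59]
DUP      : [-59, -59]
DUP      : [-59, -59, -59]
DIV      : [-59, 1]
POP      : [-59]
PUSH -3  : [-59, -3]
STORE 1  : [-59]
DUP      : [-59, -59]
ADD      : [-118]
PUSH -3  : [-118, -3]
SUB      : [-115]
LOAD 1   : [-115, -3]
STORE 2  : [-115]
PUSH 12  : [-115, 12]
OVER     : [-115, 12, -115]
SUB      : [-115, 127]
STORE 2  : [-115]
LOAD 2   : [-115, 127]
EQ       : [0]
PUSH -4  : [0, -4]
MUL      : [0]
STORE 0  : []
PUSH -7  : [-7]
LOAD 2   : [-7, 127]
DUP      : [-7, 127, 127]
PUSH 7   : [-7, 127, 127, 7]
ADD      : [-7, 127, 134]

-3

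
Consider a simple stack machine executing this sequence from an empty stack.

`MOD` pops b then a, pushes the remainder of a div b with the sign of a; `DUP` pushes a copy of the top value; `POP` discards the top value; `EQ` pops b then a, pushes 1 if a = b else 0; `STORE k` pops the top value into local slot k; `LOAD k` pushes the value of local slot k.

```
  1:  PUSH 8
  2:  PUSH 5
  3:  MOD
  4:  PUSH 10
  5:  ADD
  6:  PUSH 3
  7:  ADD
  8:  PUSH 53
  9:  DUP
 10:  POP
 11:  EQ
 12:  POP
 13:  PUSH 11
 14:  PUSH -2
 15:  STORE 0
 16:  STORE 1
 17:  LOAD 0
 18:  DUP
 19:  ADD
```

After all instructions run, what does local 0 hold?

-2

PUSH 8  → 8
PUSH 5  → 8 5
MOD     → 3
PUSH 10 → 3 10
ADD     → 13
PUSH 3  → 13 3
ADD     → 16
PUSH 53 → 16 53
DUP     → 16 53 53
POP     → 16 53
EQ      → 0
POP     → (empty)
PUSH 11 → 11
PUSH -2 → 11 -2
STORE 0 → 11
STORE 1 → (empty)
LOAD 0  → -2
DUP     → -2 -2
ADD     → -4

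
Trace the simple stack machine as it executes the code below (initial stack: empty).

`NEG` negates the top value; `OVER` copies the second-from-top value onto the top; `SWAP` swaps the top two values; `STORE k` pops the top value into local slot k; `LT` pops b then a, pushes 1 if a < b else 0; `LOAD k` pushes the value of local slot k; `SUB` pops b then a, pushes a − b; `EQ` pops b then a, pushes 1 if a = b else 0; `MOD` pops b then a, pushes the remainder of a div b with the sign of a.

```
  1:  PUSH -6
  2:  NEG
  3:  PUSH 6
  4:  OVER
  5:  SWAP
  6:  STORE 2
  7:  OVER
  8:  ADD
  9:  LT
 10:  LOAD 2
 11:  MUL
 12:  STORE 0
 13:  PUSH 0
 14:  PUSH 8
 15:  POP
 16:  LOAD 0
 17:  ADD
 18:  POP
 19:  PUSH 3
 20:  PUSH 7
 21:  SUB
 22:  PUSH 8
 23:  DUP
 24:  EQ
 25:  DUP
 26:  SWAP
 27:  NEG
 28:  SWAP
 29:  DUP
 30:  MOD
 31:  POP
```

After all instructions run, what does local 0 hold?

PUSH -6 : [-6]
NEG     : [6]
PUSH 6  : [6, 6]
OVER    : [6, 6, 6]
SWAP    : [6, 6, 6]
STORE 2 : [6, 6]
OVER    : [6, 6, 6]
ADD     : [6, 12]
LT      : [1]
LOAD 2  : [1, 6]
MUL     : [6]
STORE 0 : []
PUSH 0  : [0]
PUSH 8  : [0, 8]
POP     : [0]
LOAD 0  : [0, 6]
ADD     : [6]
POP     : []
PUSH 3  : [3]
PUSH 7  : [3, 7]
SUB     : [-4]
PUSH 8  : [-4, 8]
DUP     : [-4, 8, 8]
EQ      : [-4, 1]
DUP     : [-4, 1, 1]
SWAP    : [-4, 1, 1]
NEG     : [-4, 1, -1]
SWAP    : [-4, -1, 1]
DUP     : [-4, -1, 1, 1]
MOD     : [-4, -1, 0]
POP     : [-4, -1]

6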